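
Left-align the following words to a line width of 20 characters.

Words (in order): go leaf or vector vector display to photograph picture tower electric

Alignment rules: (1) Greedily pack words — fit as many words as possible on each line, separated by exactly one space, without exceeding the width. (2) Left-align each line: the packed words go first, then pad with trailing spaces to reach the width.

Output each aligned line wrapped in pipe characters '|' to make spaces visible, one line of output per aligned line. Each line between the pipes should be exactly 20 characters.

Line 1: ['go', 'leaf', 'or', 'vector'] (min_width=17, slack=3)
Line 2: ['vector', 'display', 'to'] (min_width=17, slack=3)
Line 3: ['photograph', 'picture'] (min_width=18, slack=2)
Line 4: ['tower', 'electric'] (min_width=14, slack=6)

Answer: |go leaf or vector   |
|vector display to   |
|photograph picture  |
|tower electric      |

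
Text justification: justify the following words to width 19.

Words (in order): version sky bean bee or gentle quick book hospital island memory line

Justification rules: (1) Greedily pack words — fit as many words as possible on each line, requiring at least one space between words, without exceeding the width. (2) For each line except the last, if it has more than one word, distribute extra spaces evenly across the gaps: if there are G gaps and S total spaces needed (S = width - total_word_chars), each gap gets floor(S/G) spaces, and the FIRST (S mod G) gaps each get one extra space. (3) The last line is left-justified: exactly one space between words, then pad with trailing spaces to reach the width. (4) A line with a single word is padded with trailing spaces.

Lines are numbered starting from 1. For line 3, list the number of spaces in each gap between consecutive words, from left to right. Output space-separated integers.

Answer: 7

Derivation:
Line 1: ['version', 'sky', 'bean'] (min_width=16, slack=3)
Line 2: ['bee', 'or', 'gentle', 'quick'] (min_width=19, slack=0)
Line 3: ['book', 'hospital'] (min_width=13, slack=6)
Line 4: ['island', 'memory', 'line'] (min_width=18, slack=1)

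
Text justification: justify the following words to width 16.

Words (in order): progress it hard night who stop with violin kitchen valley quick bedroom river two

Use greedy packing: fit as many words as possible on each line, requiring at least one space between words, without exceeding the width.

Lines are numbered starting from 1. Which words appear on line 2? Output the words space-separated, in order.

Answer: night who stop

Derivation:
Line 1: ['progress', 'it', 'hard'] (min_width=16, slack=0)
Line 2: ['night', 'who', 'stop'] (min_width=14, slack=2)
Line 3: ['with', 'violin'] (min_width=11, slack=5)
Line 4: ['kitchen', 'valley'] (min_width=14, slack=2)
Line 5: ['quick', 'bedroom'] (min_width=13, slack=3)
Line 6: ['river', 'two'] (min_width=9, slack=7)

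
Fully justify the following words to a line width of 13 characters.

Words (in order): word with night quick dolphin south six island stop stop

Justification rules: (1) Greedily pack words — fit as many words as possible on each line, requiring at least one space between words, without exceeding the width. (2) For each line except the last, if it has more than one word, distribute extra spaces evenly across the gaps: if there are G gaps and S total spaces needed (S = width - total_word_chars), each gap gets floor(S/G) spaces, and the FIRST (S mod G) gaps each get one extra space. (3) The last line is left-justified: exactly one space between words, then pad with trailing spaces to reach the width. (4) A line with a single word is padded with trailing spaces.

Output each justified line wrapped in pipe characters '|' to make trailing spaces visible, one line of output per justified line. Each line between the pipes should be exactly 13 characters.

Line 1: ['word', 'with'] (min_width=9, slack=4)
Line 2: ['night', 'quick'] (min_width=11, slack=2)
Line 3: ['dolphin', 'south'] (min_width=13, slack=0)
Line 4: ['six', 'island'] (min_width=10, slack=3)
Line 5: ['stop', 'stop'] (min_width=9, slack=4)

Answer: |word     with|
|night   quick|
|dolphin south|
|six    island|
|stop stop    |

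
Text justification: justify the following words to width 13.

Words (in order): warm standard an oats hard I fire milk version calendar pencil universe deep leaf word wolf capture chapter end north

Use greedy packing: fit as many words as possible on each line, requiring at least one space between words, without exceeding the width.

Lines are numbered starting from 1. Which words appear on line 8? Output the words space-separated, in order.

Line 1: ['warm', 'standard'] (min_width=13, slack=0)
Line 2: ['an', 'oats', 'hard'] (min_width=12, slack=1)
Line 3: ['I', 'fire', 'milk'] (min_width=11, slack=2)
Line 4: ['version'] (min_width=7, slack=6)
Line 5: ['calendar'] (min_width=8, slack=5)
Line 6: ['pencil'] (min_width=6, slack=7)
Line 7: ['universe', 'deep'] (min_width=13, slack=0)
Line 8: ['leaf', 'word'] (min_width=9, slack=4)
Line 9: ['wolf', 'capture'] (min_width=12, slack=1)
Line 10: ['chapter', 'end'] (min_width=11, slack=2)
Line 11: ['north'] (min_width=5, slack=8)

Answer: leaf word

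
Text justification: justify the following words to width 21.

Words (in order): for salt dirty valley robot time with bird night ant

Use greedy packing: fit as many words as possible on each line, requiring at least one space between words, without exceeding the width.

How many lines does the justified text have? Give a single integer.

Line 1: ['for', 'salt', 'dirty', 'valley'] (min_width=21, slack=0)
Line 2: ['robot', 'time', 'with', 'bird'] (min_width=20, slack=1)
Line 3: ['night', 'ant'] (min_width=9, slack=12)
Total lines: 3

Answer: 3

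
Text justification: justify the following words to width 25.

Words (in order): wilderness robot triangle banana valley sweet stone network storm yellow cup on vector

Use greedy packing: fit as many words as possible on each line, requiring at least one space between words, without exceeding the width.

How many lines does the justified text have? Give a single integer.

Answer: 4

Derivation:
Line 1: ['wilderness', 'robot', 'triangle'] (min_width=25, slack=0)
Line 2: ['banana', 'valley', 'sweet', 'stone'] (min_width=25, slack=0)
Line 3: ['network', 'storm', 'yellow', 'cup'] (min_width=24, slack=1)
Line 4: ['on', 'vector'] (min_width=9, slack=16)
Total lines: 4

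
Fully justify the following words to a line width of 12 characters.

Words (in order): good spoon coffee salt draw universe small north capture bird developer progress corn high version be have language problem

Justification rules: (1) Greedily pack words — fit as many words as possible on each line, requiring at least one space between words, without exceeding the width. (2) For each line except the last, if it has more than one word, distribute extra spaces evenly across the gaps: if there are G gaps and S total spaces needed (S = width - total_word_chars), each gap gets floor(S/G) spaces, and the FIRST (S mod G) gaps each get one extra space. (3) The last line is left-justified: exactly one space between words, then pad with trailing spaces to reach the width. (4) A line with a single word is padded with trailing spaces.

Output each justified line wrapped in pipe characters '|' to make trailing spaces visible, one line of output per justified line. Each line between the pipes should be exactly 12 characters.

Line 1: ['good', 'spoon'] (min_width=10, slack=2)
Line 2: ['coffee', 'salt'] (min_width=11, slack=1)
Line 3: ['draw'] (min_width=4, slack=8)
Line 4: ['universe'] (min_width=8, slack=4)
Line 5: ['small', 'north'] (min_width=11, slack=1)
Line 6: ['capture', 'bird'] (min_width=12, slack=0)
Line 7: ['developer'] (min_width=9, slack=3)
Line 8: ['progress'] (min_width=8, slack=4)
Line 9: ['corn', 'high'] (min_width=9, slack=3)
Line 10: ['version', 'be'] (min_width=10, slack=2)
Line 11: ['have'] (min_width=4, slack=8)
Line 12: ['language'] (min_width=8, slack=4)
Line 13: ['problem'] (min_width=7, slack=5)

Answer: |good   spoon|
|coffee  salt|
|draw        |
|universe    |
|small  north|
|capture bird|
|developer   |
|progress    |
|corn    high|
|version   be|
|have        |
|language    |
|problem     |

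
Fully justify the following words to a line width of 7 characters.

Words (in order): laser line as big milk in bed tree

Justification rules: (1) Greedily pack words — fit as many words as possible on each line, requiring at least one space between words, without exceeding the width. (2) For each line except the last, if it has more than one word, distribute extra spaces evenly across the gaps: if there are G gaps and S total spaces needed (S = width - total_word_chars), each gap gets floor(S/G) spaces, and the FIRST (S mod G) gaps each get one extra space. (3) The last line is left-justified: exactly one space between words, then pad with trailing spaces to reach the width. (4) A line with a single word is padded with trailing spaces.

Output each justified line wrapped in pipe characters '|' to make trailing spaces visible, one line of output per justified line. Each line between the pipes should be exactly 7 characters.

Answer: |laser  |
|line as|
|big    |
|milk in|
|bed    |
|tree   |

Derivation:
Line 1: ['laser'] (min_width=5, slack=2)
Line 2: ['line', 'as'] (min_width=7, slack=0)
Line 3: ['big'] (min_width=3, slack=4)
Line 4: ['milk', 'in'] (min_width=7, slack=0)
Line 5: ['bed'] (min_width=3, slack=4)
Line 6: ['tree'] (min_width=4, slack=3)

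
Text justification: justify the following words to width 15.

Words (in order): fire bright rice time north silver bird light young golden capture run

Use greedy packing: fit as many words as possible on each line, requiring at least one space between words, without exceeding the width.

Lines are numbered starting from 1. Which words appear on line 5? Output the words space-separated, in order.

Answer: golden capture

Derivation:
Line 1: ['fire', 'bright'] (min_width=11, slack=4)
Line 2: ['rice', 'time', 'north'] (min_width=15, slack=0)
Line 3: ['silver', 'bird'] (min_width=11, slack=4)
Line 4: ['light', 'young'] (min_width=11, slack=4)
Line 5: ['golden', 'capture'] (min_width=14, slack=1)
Line 6: ['run'] (min_width=3, slack=12)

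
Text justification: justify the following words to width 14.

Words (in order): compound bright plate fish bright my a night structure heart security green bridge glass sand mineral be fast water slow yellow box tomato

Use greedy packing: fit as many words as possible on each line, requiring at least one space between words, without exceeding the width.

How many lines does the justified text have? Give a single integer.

Answer: 12

Derivation:
Line 1: ['compound'] (min_width=8, slack=6)
Line 2: ['bright', 'plate'] (min_width=12, slack=2)
Line 3: ['fish', 'bright', 'my'] (min_width=14, slack=0)
Line 4: ['a', 'night'] (min_width=7, slack=7)
Line 5: ['structure'] (min_width=9, slack=5)
Line 6: ['heart', 'security'] (min_width=14, slack=0)
Line 7: ['green', 'bridge'] (min_width=12, slack=2)
Line 8: ['glass', 'sand'] (min_width=10, slack=4)
Line 9: ['mineral', 'be'] (min_width=10, slack=4)
Line 10: ['fast', 'water'] (min_width=10, slack=4)
Line 11: ['slow', 'yellow'] (min_width=11, slack=3)
Line 12: ['box', 'tomato'] (min_width=10, slack=4)
Total lines: 12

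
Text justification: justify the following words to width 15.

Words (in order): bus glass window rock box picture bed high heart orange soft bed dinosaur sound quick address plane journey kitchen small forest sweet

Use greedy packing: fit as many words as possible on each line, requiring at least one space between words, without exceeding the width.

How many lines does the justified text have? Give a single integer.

Line 1: ['bus', 'glass'] (min_width=9, slack=6)
Line 2: ['window', 'rock', 'box'] (min_width=15, slack=0)
Line 3: ['picture', 'bed'] (min_width=11, slack=4)
Line 4: ['high', 'heart'] (min_width=10, slack=5)
Line 5: ['orange', 'soft', 'bed'] (min_width=15, slack=0)
Line 6: ['dinosaur', 'sound'] (min_width=14, slack=1)
Line 7: ['quick', 'address'] (min_width=13, slack=2)
Line 8: ['plane', 'journey'] (min_width=13, slack=2)
Line 9: ['kitchen', 'small'] (min_width=13, slack=2)
Line 10: ['forest', 'sweet'] (min_width=12, slack=3)
Total lines: 10

Answer: 10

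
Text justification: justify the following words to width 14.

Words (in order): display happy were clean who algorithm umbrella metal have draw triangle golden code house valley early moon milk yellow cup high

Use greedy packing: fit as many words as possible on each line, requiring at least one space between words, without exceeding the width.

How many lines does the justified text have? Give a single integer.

Answer: 11

Derivation:
Line 1: ['display', 'happy'] (min_width=13, slack=1)
Line 2: ['were', 'clean', 'who'] (min_width=14, slack=0)
Line 3: ['algorithm'] (min_width=9, slack=5)
Line 4: ['umbrella', 'metal'] (min_width=14, slack=0)
Line 5: ['have', 'draw'] (min_width=9, slack=5)
Line 6: ['triangle'] (min_width=8, slack=6)
Line 7: ['golden', 'code'] (min_width=11, slack=3)
Line 8: ['house', 'valley'] (min_width=12, slack=2)
Line 9: ['early', 'moon'] (min_width=10, slack=4)
Line 10: ['milk', 'yellow'] (min_width=11, slack=3)
Line 11: ['cup', 'high'] (min_width=8, slack=6)
Total lines: 11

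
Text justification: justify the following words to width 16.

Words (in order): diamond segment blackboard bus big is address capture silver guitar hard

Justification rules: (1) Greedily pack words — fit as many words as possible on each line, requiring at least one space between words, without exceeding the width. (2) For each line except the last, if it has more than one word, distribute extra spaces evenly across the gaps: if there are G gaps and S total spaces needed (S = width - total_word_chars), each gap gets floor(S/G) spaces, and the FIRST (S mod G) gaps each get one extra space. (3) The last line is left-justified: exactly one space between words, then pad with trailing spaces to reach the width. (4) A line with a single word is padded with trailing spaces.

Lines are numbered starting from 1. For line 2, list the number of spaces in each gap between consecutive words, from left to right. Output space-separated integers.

Answer: 3

Derivation:
Line 1: ['diamond', 'segment'] (min_width=15, slack=1)
Line 2: ['blackboard', 'bus'] (min_width=14, slack=2)
Line 3: ['big', 'is', 'address'] (min_width=14, slack=2)
Line 4: ['capture', 'silver'] (min_width=14, slack=2)
Line 5: ['guitar', 'hard'] (min_width=11, slack=5)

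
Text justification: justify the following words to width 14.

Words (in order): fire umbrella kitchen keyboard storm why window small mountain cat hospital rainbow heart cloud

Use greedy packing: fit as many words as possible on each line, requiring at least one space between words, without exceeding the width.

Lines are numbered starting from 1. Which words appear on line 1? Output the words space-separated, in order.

Answer: fire umbrella

Derivation:
Line 1: ['fire', 'umbrella'] (min_width=13, slack=1)
Line 2: ['kitchen'] (min_width=7, slack=7)
Line 3: ['keyboard', 'storm'] (min_width=14, slack=0)
Line 4: ['why', 'window'] (min_width=10, slack=4)
Line 5: ['small', 'mountain'] (min_width=14, slack=0)
Line 6: ['cat', 'hospital'] (min_width=12, slack=2)
Line 7: ['rainbow', 'heart'] (min_width=13, slack=1)
Line 8: ['cloud'] (min_width=5, slack=9)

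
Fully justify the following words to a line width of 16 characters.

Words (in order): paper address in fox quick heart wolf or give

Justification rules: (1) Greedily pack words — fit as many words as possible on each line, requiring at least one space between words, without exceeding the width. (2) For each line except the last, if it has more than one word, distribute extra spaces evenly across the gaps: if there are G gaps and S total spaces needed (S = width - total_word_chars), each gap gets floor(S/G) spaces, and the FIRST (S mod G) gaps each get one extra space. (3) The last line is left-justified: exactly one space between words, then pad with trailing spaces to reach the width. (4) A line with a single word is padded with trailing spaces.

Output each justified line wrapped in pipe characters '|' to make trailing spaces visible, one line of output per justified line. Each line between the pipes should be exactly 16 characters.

Line 1: ['paper', 'address', 'in'] (min_width=16, slack=0)
Line 2: ['fox', 'quick', 'heart'] (min_width=15, slack=1)
Line 3: ['wolf', 'or', 'give'] (min_width=12, slack=4)

Answer: |paper address in|
|fox  quick heart|
|wolf or give    |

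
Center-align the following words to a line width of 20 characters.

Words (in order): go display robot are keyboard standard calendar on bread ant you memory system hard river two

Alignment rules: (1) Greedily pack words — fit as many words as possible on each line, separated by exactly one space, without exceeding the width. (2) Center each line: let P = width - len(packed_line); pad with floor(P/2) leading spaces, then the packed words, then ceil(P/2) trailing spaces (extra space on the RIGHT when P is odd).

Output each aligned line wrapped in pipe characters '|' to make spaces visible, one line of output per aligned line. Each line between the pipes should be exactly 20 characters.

Line 1: ['go', 'display', 'robot', 'are'] (min_width=20, slack=0)
Line 2: ['keyboard', 'standard'] (min_width=17, slack=3)
Line 3: ['calendar', 'on', 'bread'] (min_width=17, slack=3)
Line 4: ['ant', 'you', 'memory'] (min_width=14, slack=6)
Line 5: ['system', 'hard', 'river'] (min_width=17, slack=3)
Line 6: ['two'] (min_width=3, slack=17)

Answer: |go display robot are|
| keyboard standard  |
| calendar on bread  |
|   ant you memory   |
| system hard river  |
|        two         |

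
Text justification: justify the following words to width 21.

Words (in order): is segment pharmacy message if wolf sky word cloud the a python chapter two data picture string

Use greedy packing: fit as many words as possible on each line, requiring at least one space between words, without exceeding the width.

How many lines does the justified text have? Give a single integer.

Line 1: ['is', 'segment', 'pharmacy'] (min_width=19, slack=2)
Line 2: ['message', 'if', 'wolf', 'sky'] (min_width=19, slack=2)
Line 3: ['word', 'cloud', 'the', 'a'] (min_width=16, slack=5)
Line 4: ['python', 'chapter', 'two'] (min_width=18, slack=3)
Line 5: ['data', 'picture', 'string'] (min_width=19, slack=2)
Total lines: 5

Answer: 5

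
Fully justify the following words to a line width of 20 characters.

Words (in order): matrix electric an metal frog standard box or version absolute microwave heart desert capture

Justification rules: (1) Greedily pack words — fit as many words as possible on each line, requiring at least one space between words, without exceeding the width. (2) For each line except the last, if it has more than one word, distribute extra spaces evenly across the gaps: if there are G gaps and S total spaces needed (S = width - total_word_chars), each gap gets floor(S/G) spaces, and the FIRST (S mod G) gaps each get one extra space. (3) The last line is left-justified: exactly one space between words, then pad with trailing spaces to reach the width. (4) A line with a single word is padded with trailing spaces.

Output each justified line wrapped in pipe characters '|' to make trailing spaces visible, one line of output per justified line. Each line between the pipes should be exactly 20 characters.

Answer: |matrix  electric  an|
|metal  frog standard|
|box    or    version|
|absolute   microwave|
|heart desert capture|

Derivation:
Line 1: ['matrix', 'electric', 'an'] (min_width=18, slack=2)
Line 2: ['metal', 'frog', 'standard'] (min_width=19, slack=1)
Line 3: ['box', 'or', 'version'] (min_width=14, slack=6)
Line 4: ['absolute', 'microwave'] (min_width=18, slack=2)
Line 5: ['heart', 'desert', 'capture'] (min_width=20, slack=0)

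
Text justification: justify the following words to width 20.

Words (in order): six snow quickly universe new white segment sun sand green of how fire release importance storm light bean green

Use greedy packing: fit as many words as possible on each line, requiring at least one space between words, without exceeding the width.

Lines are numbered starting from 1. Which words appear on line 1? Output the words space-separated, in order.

Answer: six snow quickly

Derivation:
Line 1: ['six', 'snow', 'quickly'] (min_width=16, slack=4)
Line 2: ['universe', 'new', 'white'] (min_width=18, slack=2)
Line 3: ['segment', 'sun', 'sand'] (min_width=16, slack=4)
Line 4: ['green', 'of', 'how', 'fire'] (min_width=17, slack=3)
Line 5: ['release', 'importance'] (min_width=18, slack=2)
Line 6: ['storm', 'light', 'bean'] (min_width=16, slack=4)
Line 7: ['green'] (min_width=5, slack=15)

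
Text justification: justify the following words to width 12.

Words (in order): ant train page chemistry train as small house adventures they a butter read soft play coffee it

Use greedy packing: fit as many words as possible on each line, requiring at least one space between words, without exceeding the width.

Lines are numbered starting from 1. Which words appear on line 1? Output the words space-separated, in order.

Line 1: ['ant', 'train'] (min_width=9, slack=3)
Line 2: ['page'] (min_width=4, slack=8)
Line 3: ['chemistry'] (min_width=9, slack=3)
Line 4: ['train', 'as'] (min_width=8, slack=4)
Line 5: ['small', 'house'] (min_width=11, slack=1)
Line 6: ['adventures'] (min_width=10, slack=2)
Line 7: ['they', 'a'] (min_width=6, slack=6)
Line 8: ['butter', 'read'] (min_width=11, slack=1)
Line 9: ['soft', 'play'] (min_width=9, slack=3)
Line 10: ['coffee', 'it'] (min_width=9, slack=3)

Answer: ant train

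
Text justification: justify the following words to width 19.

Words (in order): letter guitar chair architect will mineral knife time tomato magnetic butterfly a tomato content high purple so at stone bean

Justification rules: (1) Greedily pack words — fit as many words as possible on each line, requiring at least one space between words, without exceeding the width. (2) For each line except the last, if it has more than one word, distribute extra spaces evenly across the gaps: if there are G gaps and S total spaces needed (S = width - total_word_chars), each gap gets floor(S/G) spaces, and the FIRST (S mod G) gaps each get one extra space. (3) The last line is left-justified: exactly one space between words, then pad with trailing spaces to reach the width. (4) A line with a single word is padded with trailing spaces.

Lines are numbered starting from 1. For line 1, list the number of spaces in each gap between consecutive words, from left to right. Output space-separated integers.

Line 1: ['letter', 'guitar', 'chair'] (min_width=19, slack=0)
Line 2: ['architect', 'will'] (min_width=14, slack=5)
Line 3: ['mineral', 'knife', 'time'] (min_width=18, slack=1)
Line 4: ['tomato', 'magnetic'] (min_width=15, slack=4)
Line 5: ['butterfly', 'a', 'tomato'] (min_width=18, slack=1)
Line 6: ['content', 'high', 'purple'] (min_width=19, slack=0)
Line 7: ['so', 'at', 'stone', 'bean'] (min_width=16, slack=3)

Answer: 1 1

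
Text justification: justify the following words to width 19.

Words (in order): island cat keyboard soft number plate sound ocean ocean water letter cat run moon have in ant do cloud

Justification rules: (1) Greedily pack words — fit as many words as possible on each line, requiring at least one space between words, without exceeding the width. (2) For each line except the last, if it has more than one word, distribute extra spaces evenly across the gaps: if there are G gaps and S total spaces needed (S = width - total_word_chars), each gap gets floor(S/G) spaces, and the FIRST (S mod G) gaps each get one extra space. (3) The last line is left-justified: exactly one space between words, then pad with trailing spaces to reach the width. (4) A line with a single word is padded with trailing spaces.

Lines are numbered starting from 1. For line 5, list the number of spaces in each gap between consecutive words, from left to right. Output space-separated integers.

Answer: 2 2 2

Derivation:
Line 1: ['island', 'cat', 'keyboard'] (min_width=19, slack=0)
Line 2: ['soft', 'number', 'plate'] (min_width=17, slack=2)
Line 3: ['sound', 'ocean', 'ocean'] (min_width=17, slack=2)
Line 4: ['water', 'letter', 'cat'] (min_width=16, slack=3)
Line 5: ['run', 'moon', 'have', 'in'] (min_width=16, slack=3)
Line 6: ['ant', 'do', 'cloud'] (min_width=12, slack=7)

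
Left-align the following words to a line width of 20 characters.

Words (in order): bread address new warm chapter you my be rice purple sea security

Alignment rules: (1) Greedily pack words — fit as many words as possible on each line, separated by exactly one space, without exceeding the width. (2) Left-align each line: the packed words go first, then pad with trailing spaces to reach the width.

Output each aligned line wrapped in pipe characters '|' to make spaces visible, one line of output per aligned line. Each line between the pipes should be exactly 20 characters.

Line 1: ['bread', 'address', 'new'] (min_width=17, slack=3)
Line 2: ['warm', 'chapter', 'you', 'my'] (min_width=19, slack=1)
Line 3: ['be', 'rice', 'purple', 'sea'] (min_width=18, slack=2)
Line 4: ['security'] (min_width=8, slack=12)

Answer: |bread address new   |
|warm chapter you my |
|be rice purple sea  |
|security            |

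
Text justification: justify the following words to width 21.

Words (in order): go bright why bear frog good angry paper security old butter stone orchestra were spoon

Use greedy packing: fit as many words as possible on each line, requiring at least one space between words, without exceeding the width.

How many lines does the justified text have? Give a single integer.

Line 1: ['go', 'bright', 'why', 'bear'] (min_width=18, slack=3)
Line 2: ['frog', 'good', 'angry', 'paper'] (min_width=21, slack=0)
Line 3: ['security', 'old', 'butter'] (min_width=19, slack=2)
Line 4: ['stone', 'orchestra', 'were'] (min_width=20, slack=1)
Line 5: ['spoon'] (min_width=5, slack=16)
Total lines: 5

Answer: 5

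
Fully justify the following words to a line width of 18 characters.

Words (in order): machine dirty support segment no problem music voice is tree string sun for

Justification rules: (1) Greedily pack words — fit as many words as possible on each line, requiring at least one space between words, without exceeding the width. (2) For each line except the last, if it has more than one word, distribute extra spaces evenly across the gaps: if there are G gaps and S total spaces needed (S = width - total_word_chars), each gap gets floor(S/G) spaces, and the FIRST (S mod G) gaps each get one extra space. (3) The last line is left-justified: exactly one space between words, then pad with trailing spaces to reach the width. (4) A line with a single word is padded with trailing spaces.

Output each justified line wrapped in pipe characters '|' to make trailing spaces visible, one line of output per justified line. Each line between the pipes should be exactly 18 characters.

Line 1: ['machine', 'dirty'] (min_width=13, slack=5)
Line 2: ['support', 'segment', 'no'] (min_width=18, slack=0)
Line 3: ['problem', 'music'] (min_width=13, slack=5)
Line 4: ['voice', 'is', 'tree'] (min_width=13, slack=5)
Line 5: ['string', 'sun', 'for'] (min_width=14, slack=4)

Answer: |machine      dirty|
|support segment no|
|problem      music|
|voice    is   tree|
|string sun for    |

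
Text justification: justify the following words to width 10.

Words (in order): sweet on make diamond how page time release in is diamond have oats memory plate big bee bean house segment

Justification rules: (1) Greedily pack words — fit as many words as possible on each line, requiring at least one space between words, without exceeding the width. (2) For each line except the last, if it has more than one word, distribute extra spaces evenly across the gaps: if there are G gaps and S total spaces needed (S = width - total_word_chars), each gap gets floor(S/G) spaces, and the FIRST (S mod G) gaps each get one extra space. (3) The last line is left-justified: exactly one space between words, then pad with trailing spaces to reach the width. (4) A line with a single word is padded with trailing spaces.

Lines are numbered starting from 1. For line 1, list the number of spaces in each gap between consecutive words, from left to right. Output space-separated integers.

Answer: 3

Derivation:
Line 1: ['sweet', 'on'] (min_width=8, slack=2)
Line 2: ['make'] (min_width=4, slack=6)
Line 3: ['diamond'] (min_width=7, slack=3)
Line 4: ['how', 'page'] (min_width=8, slack=2)
Line 5: ['time'] (min_width=4, slack=6)
Line 6: ['release', 'in'] (min_width=10, slack=0)
Line 7: ['is', 'diamond'] (min_width=10, slack=0)
Line 8: ['have', 'oats'] (min_width=9, slack=1)
Line 9: ['memory'] (min_width=6, slack=4)
Line 10: ['plate', 'big'] (min_width=9, slack=1)
Line 11: ['bee', 'bean'] (min_width=8, slack=2)
Line 12: ['house'] (min_width=5, slack=5)
Line 13: ['segment'] (min_width=7, slack=3)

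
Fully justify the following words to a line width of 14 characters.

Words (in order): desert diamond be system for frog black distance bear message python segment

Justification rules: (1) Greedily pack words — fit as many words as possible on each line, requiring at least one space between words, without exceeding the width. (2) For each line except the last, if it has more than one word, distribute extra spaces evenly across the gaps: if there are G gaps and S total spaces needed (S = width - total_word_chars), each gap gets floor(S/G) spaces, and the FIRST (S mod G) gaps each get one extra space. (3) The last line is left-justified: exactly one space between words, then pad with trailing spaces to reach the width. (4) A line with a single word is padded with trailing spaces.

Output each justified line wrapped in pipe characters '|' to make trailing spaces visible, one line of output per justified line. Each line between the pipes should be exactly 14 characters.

Line 1: ['desert', 'diamond'] (min_width=14, slack=0)
Line 2: ['be', 'system', 'for'] (min_width=13, slack=1)
Line 3: ['frog', 'black'] (min_width=10, slack=4)
Line 4: ['distance', 'bear'] (min_width=13, slack=1)
Line 5: ['message', 'python'] (min_width=14, slack=0)
Line 6: ['segment'] (min_width=7, slack=7)

Answer: |desert diamond|
|be  system for|
|frog     black|
|distance  bear|
|message python|
|segment       |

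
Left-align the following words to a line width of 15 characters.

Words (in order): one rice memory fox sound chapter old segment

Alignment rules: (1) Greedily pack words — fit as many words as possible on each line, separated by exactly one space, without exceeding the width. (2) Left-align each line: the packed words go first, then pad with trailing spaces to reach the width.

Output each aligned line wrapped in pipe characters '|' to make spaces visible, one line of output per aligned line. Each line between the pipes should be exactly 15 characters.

Answer: |one rice memory|
|fox sound      |
|chapter old    |
|segment        |

Derivation:
Line 1: ['one', 'rice', 'memory'] (min_width=15, slack=0)
Line 2: ['fox', 'sound'] (min_width=9, slack=6)
Line 3: ['chapter', 'old'] (min_width=11, slack=4)
Line 4: ['segment'] (min_width=7, slack=8)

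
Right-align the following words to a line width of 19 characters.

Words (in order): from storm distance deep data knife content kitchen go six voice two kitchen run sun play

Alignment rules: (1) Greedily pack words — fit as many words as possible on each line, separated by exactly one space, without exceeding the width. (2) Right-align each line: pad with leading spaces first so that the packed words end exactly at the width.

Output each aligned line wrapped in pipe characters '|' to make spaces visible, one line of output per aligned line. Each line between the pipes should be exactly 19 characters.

Answer: |from storm distance|
|    deep data knife|
| content kitchen go|
|      six voice two|
|    kitchen run sun|
|               play|

Derivation:
Line 1: ['from', 'storm', 'distance'] (min_width=19, slack=0)
Line 2: ['deep', 'data', 'knife'] (min_width=15, slack=4)
Line 3: ['content', 'kitchen', 'go'] (min_width=18, slack=1)
Line 4: ['six', 'voice', 'two'] (min_width=13, slack=6)
Line 5: ['kitchen', 'run', 'sun'] (min_width=15, slack=4)
Line 6: ['play'] (min_width=4, slack=15)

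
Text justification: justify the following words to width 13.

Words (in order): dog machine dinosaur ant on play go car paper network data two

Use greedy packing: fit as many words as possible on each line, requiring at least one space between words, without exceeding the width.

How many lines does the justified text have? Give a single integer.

Answer: 6

Derivation:
Line 1: ['dog', 'machine'] (min_width=11, slack=2)
Line 2: ['dinosaur', 'ant'] (min_width=12, slack=1)
Line 3: ['on', 'play', 'go'] (min_width=10, slack=3)
Line 4: ['car', 'paper'] (min_width=9, slack=4)
Line 5: ['network', 'data'] (min_width=12, slack=1)
Line 6: ['two'] (min_width=3, slack=10)
Total lines: 6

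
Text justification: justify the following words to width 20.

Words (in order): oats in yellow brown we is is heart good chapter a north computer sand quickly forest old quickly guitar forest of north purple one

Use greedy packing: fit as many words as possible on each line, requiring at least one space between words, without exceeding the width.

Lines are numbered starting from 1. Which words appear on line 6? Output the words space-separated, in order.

Answer: quickly guitar

Derivation:
Line 1: ['oats', 'in', 'yellow', 'brown'] (min_width=20, slack=0)
Line 2: ['we', 'is', 'is', 'heart', 'good'] (min_width=19, slack=1)
Line 3: ['chapter', 'a', 'north'] (min_width=15, slack=5)
Line 4: ['computer', 'sand'] (min_width=13, slack=7)
Line 5: ['quickly', 'forest', 'old'] (min_width=18, slack=2)
Line 6: ['quickly', 'guitar'] (min_width=14, slack=6)
Line 7: ['forest', 'of', 'north'] (min_width=15, slack=5)
Line 8: ['purple', 'one'] (min_width=10, slack=10)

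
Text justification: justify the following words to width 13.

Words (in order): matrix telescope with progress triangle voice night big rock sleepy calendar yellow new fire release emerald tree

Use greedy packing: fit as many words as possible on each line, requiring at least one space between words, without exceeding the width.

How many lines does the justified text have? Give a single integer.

Line 1: ['matrix'] (min_width=6, slack=7)
Line 2: ['telescope'] (min_width=9, slack=4)
Line 3: ['with', 'progress'] (min_width=13, slack=0)
Line 4: ['triangle'] (min_width=8, slack=5)
Line 5: ['voice', 'night'] (min_width=11, slack=2)
Line 6: ['big', 'rock'] (min_width=8, slack=5)
Line 7: ['sleepy'] (min_width=6, slack=7)
Line 8: ['calendar'] (min_width=8, slack=5)
Line 9: ['yellow', 'new'] (min_width=10, slack=3)
Line 10: ['fire', 'release'] (min_width=12, slack=1)
Line 11: ['emerald', 'tree'] (min_width=12, slack=1)
Total lines: 11

Answer: 11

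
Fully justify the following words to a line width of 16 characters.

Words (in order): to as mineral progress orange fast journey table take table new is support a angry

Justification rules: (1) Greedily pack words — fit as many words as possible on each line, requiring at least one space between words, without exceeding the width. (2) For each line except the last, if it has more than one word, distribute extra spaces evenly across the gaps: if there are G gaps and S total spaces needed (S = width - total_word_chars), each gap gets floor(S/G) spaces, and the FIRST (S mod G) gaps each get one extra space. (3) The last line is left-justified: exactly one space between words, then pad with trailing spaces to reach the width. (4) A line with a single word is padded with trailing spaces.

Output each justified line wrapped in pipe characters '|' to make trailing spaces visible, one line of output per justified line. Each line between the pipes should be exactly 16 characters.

Answer: |to   as  mineral|
|progress  orange|
|fast     journey|
|table take table|
|new is support a|
|angry           |

Derivation:
Line 1: ['to', 'as', 'mineral'] (min_width=13, slack=3)
Line 2: ['progress', 'orange'] (min_width=15, slack=1)
Line 3: ['fast', 'journey'] (min_width=12, slack=4)
Line 4: ['table', 'take', 'table'] (min_width=16, slack=0)
Line 5: ['new', 'is', 'support', 'a'] (min_width=16, slack=0)
Line 6: ['angry'] (min_width=5, slack=11)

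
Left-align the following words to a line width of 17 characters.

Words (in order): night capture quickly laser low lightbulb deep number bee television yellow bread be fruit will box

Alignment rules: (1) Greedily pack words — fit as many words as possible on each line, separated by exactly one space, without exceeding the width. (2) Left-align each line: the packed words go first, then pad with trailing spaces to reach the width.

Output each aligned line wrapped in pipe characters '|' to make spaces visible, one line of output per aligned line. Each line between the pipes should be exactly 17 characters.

Line 1: ['night', 'capture'] (min_width=13, slack=4)
Line 2: ['quickly', 'laser', 'low'] (min_width=17, slack=0)
Line 3: ['lightbulb', 'deep'] (min_width=14, slack=3)
Line 4: ['number', 'bee'] (min_width=10, slack=7)
Line 5: ['television', 'yellow'] (min_width=17, slack=0)
Line 6: ['bread', 'be', 'fruit'] (min_width=14, slack=3)
Line 7: ['will', 'box'] (min_width=8, slack=9)

Answer: |night capture    |
|quickly laser low|
|lightbulb deep   |
|number bee       |
|television yellow|
|bread be fruit   |
|will box         |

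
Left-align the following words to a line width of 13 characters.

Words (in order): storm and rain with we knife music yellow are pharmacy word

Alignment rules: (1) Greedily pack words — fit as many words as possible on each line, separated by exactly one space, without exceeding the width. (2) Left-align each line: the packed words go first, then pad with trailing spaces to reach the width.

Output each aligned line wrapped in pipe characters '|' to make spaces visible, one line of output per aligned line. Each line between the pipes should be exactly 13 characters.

Answer: |storm and    |
|rain with we |
|knife music  |
|yellow are   |
|pharmacy word|

Derivation:
Line 1: ['storm', 'and'] (min_width=9, slack=4)
Line 2: ['rain', 'with', 'we'] (min_width=12, slack=1)
Line 3: ['knife', 'music'] (min_width=11, slack=2)
Line 4: ['yellow', 'are'] (min_width=10, slack=3)
Line 5: ['pharmacy', 'word'] (min_width=13, slack=0)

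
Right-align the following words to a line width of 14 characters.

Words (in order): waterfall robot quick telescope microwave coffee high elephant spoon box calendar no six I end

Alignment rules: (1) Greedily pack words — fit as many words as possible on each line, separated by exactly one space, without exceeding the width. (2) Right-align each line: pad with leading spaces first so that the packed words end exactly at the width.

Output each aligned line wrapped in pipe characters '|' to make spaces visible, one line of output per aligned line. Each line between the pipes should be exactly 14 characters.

Answer: |     waterfall|
|   robot quick|
|     telescope|
|     microwave|
|   coffee high|
|elephant spoon|
|  box calendar|
|  no six I end|

Derivation:
Line 1: ['waterfall'] (min_width=9, slack=5)
Line 2: ['robot', 'quick'] (min_width=11, slack=3)
Line 3: ['telescope'] (min_width=9, slack=5)
Line 4: ['microwave'] (min_width=9, slack=5)
Line 5: ['coffee', 'high'] (min_width=11, slack=3)
Line 6: ['elephant', 'spoon'] (min_width=14, slack=0)
Line 7: ['box', 'calendar'] (min_width=12, slack=2)
Line 8: ['no', 'six', 'I', 'end'] (min_width=12, slack=2)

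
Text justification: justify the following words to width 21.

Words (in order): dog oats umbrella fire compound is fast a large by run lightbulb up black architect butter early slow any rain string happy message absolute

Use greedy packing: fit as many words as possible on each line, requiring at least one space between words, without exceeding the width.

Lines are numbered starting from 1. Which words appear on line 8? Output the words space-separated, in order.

Line 1: ['dog', 'oats', 'umbrella'] (min_width=17, slack=4)
Line 2: ['fire', 'compound', 'is', 'fast'] (min_width=21, slack=0)
Line 3: ['a', 'large', 'by', 'run'] (min_width=14, slack=7)
Line 4: ['lightbulb', 'up', 'black'] (min_width=18, slack=3)
Line 5: ['architect', 'butter'] (min_width=16, slack=5)
Line 6: ['early', 'slow', 'any', 'rain'] (min_width=19, slack=2)
Line 7: ['string', 'happy', 'message'] (min_width=20, slack=1)
Line 8: ['absolute'] (min_width=8, slack=13)

Answer: absolute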